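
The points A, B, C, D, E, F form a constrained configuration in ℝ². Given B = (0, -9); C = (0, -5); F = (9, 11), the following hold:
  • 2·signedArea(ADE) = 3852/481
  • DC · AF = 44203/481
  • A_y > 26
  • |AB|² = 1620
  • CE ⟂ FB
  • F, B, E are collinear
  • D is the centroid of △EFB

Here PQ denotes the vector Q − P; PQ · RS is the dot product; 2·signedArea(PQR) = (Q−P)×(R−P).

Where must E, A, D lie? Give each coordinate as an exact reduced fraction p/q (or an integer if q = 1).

1. E_x = 720/481  [F, B, E are collinear ∩ CE ⟂ FB]
2. E_y = -2729/481  [F, B, E are collinear ∩ CE ⟂ FB]
   → E = (720/481, -2729/481)
3. D_x = 1683/481  [D is the centroid of △EFB]
4. D_y = -589/481  [D is the centroid of △EFB]
   → D = (1683/481, -589/481)
5. A_x = 18  [2·signedArea(ADE) = 3852/481 ∩ DC · AF = 44203/481]
6. A_y = 27  [2·signedArea(ADE) = 3852/481 ∩ DC · AF = 44203/481]
   → A = (18, 27)

A = (18, 27)
D = (1683/481, -589/481)
E = (720/481, -2729/481)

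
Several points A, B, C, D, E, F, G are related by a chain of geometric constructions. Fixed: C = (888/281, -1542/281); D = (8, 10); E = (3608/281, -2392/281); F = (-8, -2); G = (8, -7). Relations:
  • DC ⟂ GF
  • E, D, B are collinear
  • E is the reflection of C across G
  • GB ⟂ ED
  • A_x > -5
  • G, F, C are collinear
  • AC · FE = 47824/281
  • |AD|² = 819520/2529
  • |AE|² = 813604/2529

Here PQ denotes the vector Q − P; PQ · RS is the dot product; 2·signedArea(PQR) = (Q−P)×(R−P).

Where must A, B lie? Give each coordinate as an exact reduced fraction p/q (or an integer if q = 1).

A = (-3608/843, -2666/843)
B = (304112/25009, -147863/25009)

1. A_x = -3608/843  [line -5856/281·x + 1830/281·y + -19276/281 = 0 ∩ |AE|² = 813604/2529]
2. A_y = -2666/843  [line -5856/281·x + 1830/281·y + -19276/281 = 0 ∩ |AE|² = 813604/2529]
   → A = (-3608/843, -2666/843)
3. B_x = 304112/25009  [E, D, B are collinear ∩ GB ⟂ ED]
4. B_y = -147863/25009  [E, D, B are collinear ∩ GB ⟂ ED]
   → B = (304112/25009, -147863/25009)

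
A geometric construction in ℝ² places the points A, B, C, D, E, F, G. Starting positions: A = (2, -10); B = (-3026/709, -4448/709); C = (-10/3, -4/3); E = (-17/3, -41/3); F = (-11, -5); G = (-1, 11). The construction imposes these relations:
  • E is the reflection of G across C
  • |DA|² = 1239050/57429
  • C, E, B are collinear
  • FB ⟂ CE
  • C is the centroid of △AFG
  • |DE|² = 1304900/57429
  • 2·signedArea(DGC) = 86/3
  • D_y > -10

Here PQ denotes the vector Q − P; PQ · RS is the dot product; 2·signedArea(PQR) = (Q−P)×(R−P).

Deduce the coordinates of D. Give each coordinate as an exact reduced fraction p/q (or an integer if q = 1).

1. D_x = -16877/6381  [line 37/3·x + -7/3·y + 28/3 = 0 ∩ |DE|² = 1304900/57429]
2. D_y = -63683/6381  [line 37/3·x + -7/3·y + 28/3 = 0 ∩ |DE|² = 1304900/57429]
   → D = (-16877/6381, -63683/6381)

D = (-16877/6381, -63683/6381)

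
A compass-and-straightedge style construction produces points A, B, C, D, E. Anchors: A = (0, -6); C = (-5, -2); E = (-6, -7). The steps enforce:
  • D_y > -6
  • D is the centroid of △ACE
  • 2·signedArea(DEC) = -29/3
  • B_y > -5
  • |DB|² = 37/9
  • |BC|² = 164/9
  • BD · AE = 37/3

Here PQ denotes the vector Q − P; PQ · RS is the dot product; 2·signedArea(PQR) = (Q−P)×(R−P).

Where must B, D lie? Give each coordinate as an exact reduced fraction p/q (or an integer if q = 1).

B = (-5/3, -14/3)
D = (-11/3, -5)

1. D_x = -11/3  [D is the centroid of △ACE]
2. D_y = -5  [D is the centroid of △ACE]
   → D = (-11/3, -5)
3. B_x = -5/3  [line 6·x + 1·y + 44/3 = 0 ∩ |DB|² = 37/9]
4. B_y = -14/3  [line 6·x + 1·y + 44/3 = 0 ∩ |DB|² = 37/9]
   → B = (-5/3, -14/3)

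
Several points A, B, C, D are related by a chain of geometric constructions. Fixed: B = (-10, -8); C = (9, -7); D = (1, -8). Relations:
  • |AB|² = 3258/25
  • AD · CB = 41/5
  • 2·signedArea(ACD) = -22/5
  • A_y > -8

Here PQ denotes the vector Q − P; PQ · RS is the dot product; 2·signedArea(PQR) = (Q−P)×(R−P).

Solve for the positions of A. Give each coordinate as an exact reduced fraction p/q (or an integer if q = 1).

1. A_x = 7/5  [2·signedArea(ACD) = -22/5 ∩ AD · CB = 41/5]
2. A_y = -37/5  [2·signedArea(ACD) = -22/5 ∩ AD · CB = 41/5]
   → A = (7/5, -37/5)

A = (7/5, -37/5)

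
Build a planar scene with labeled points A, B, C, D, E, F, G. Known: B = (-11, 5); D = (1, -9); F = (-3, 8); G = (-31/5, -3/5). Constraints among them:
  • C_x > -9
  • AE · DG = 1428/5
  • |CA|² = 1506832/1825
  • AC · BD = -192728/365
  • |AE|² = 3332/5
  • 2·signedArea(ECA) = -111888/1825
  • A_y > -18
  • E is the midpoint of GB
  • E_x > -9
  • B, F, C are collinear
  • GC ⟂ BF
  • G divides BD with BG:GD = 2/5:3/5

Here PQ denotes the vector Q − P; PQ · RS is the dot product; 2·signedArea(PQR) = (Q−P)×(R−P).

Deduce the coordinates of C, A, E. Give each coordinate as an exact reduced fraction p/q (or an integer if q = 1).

A = (41/5, -87/5)
C = (-3151/365, 2149/365)
E = (-43/5, 11/5)

1. C_x = -3151/365  [B, F, C are collinear ∩ GC ⟂ BF]
2. C_y = 2149/365  [B, F, C are collinear ∩ GC ⟂ BF]
   → C = (-3151/365, 2149/365)
3. E_x = -43/5  [E is the midpoint of GB]
4. E_y = 11/5  [E is the midpoint of GB]
   → E = (-43/5, 11/5)
5. A_x = 41/5  [AC · BD = -192728/365 ∩ 2·signedArea(ECA) = -111888/1825]
6. A_y = -87/5  [AC · BD = -192728/365 ∩ 2·signedArea(ECA) = -111888/1825]
   → A = (41/5, -87/5)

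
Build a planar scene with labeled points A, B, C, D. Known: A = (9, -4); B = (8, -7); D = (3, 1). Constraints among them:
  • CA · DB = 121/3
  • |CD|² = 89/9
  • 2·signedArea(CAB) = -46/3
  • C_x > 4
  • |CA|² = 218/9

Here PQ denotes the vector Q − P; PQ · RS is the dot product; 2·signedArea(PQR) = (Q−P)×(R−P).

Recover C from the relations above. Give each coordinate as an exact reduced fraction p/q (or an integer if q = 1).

1. C_x = 14/3  [2·signedArea(CAB) = -46/3 ∩ CA · DB = 121/3]
2. C_y = -5/3  [2·signedArea(CAB) = -46/3 ∩ CA · DB = 121/3]
   → C = (14/3, -5/3)

C = (14/3, -5/3)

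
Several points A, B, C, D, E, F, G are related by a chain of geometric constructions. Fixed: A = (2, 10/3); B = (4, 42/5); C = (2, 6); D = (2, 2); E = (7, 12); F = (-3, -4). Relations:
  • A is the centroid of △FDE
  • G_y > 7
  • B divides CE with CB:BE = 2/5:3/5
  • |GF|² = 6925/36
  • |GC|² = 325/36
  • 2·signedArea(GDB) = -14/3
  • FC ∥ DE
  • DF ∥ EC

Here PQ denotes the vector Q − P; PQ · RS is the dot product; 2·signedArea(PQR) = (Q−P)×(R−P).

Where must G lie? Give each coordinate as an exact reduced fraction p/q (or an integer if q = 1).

G = (9/2, 23/3)

1. G_x = 9/2  [line -32/5·x + 2·y + 202/15 = 0 ∩ |GF|² = 6925/36]
2. G_y = 23/3  [line -32/5·x + 2·y + 202/15 = 0 ∩ |GF|² = 6925/36]
   → G = (9/2, 23/3)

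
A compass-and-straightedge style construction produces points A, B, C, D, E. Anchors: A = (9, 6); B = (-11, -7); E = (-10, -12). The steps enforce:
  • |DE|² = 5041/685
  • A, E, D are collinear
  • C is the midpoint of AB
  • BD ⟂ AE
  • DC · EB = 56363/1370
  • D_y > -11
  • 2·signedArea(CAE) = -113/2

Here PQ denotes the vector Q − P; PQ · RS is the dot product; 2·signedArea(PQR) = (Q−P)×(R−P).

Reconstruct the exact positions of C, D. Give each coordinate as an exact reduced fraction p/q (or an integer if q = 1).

1. C_x = -1  [C is the midpoint of AB]
2. C_y = -1/2  [C is the midpoint of AB]
   → C = (-1, -1/2)
3. D_x = -5501/685  [A, E, D are collinear ∩ BD ⟂ AE]
4. D_y = -6942/685  [A, E, D are collinear ∩ BD ⟂ AE]
   → D = (-5501/685, -6942/685)

C = (-1, -1/2)
D = (-5501/685, -6942/685)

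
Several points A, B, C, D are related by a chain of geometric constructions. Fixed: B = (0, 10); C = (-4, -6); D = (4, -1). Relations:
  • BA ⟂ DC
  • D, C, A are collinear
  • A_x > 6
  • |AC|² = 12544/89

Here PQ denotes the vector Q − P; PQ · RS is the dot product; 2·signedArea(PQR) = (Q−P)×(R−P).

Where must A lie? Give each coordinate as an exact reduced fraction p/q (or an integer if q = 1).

1. A_x = 540/89  [D, C, A are collinear ∩ BA ⟂ DC]
2. A_y = 26/89  [D, C, A are collinear ∩ BA ⟂ DC]
   → A = (540/89, 26/89)

A = (540/89, 26/89)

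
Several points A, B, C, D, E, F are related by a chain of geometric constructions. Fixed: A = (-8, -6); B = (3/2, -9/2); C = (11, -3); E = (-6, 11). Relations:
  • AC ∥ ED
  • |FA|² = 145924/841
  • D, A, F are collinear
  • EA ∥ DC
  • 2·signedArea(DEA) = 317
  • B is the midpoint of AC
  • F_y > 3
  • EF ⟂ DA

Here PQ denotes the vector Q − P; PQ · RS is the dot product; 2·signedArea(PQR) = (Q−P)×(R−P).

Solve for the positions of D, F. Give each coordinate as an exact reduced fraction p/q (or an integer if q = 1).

1. D_x = 13  [EA ∥ DC ∩ AC ∥ ED]
2. D_y = 14  [EA ∥ DC ∩ AC ∥ ED]
   → D = (13, 14)
3. F_x = 1294/841  [D, A, F are collinear ∩ EF ⟂ DA]
4. F_y = 2594/841  [D, A, F are collinear ∩ EF ⟂ DA]
   → F = (1294/841, 2594/841)

D = (13, 14)
F = (1294/841, 2594/841)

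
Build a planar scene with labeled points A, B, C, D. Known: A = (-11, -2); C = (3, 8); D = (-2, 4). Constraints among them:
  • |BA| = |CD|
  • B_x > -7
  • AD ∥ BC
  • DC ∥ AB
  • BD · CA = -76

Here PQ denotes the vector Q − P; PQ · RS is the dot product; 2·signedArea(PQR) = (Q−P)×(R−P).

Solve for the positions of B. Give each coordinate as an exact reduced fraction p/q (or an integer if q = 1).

B = (-6, 2)

1. B_x = -6  [AD ∥ BC ∩ DC ∥ AB]
2. B_y = 2  [AD ∥ BC ∩ DC ∥ AB]
   → B = (-6, 2)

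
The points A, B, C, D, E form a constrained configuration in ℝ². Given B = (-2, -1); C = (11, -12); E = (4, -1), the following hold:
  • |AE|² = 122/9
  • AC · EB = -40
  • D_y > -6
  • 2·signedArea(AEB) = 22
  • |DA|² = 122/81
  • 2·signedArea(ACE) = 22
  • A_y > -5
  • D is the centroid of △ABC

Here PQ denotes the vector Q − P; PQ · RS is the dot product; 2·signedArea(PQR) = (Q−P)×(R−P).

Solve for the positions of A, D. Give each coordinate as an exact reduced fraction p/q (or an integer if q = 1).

1. A_x = 13/3  [AC · EB = -40 ∩ 2·signedArea(AEB) = 22]
2. A_y = -14/3  [AC · EB = -40 ∩ 2·signedArea(AEB) = 22]
   → A = (13/3, -14/3)
3. D_x = 40/9  [D is the centroid of △ABC]
4. D_y = -53/9  [D is the centroid of △ABC]
   → D = (40/9, -53/9)

A = (13/3, -14/3)
D = (40/9, -53/9)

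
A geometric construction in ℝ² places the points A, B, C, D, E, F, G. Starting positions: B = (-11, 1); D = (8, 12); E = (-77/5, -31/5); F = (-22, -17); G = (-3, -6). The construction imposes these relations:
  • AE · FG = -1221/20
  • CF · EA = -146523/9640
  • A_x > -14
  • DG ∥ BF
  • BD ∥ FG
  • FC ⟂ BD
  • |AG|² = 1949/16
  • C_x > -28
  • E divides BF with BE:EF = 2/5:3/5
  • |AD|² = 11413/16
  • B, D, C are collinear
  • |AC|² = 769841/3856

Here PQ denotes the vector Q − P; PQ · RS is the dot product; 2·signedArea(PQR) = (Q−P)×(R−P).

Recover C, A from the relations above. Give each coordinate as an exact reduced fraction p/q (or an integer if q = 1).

A = (-55/4, -7/2)
C = (-13035/482, -3995/482)

1. C_x = -13035/482  [B, D, C are collinear ∩ FC ⟂ BD]
2. C_y = -3995/482  [B, D, C are collinear ∩ FC ⟂ BD]
   → C = (-13035/482, -3995/482)
3. A_x = -55/4  [AE · FG = -1221/20 ∩ CF · EA = -146523/9640]
4. A_y = -7/2  [AE · FG = -1221/20 ∩ CF · EA = -146523/9640]
   → A = (-55/4, -7/2)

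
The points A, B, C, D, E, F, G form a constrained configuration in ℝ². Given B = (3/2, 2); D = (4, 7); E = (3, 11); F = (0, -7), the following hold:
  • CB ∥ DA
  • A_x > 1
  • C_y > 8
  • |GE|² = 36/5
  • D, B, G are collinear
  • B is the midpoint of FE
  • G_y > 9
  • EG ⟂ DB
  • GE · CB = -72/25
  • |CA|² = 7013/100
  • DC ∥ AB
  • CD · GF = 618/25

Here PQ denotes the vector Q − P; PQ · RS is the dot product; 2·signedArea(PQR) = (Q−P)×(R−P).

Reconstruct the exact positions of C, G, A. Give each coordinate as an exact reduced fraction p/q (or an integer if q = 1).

A = (19/10, 2/5)
C = (18/5, 43/5)
G = (27/5, 49/5)

1. G_x = 27/5  [D, B, G are collinear ∩ EG ⟂ DB]
2. G_y = 49/5  [D, B, G are collinear ∩ EG ⟂ DB]
   → G = (27/5, 49/5)
3. C_x = 18/5  [CD · GF = 618/25 ∩ GE · CB = -72/25]
4. C_y = 43/5  [CD · GF = 618/25 ∩ GE · CB = -72/25]
   → C = (18/5, 43/5)
5. A_x = 19/10  [DC ∥ AB ∩ CB ∥ DA]
6. A_y = 2/5  [DC ∥ AB ∩ CB ∥ DA]
   → A = (19/10, 2/5)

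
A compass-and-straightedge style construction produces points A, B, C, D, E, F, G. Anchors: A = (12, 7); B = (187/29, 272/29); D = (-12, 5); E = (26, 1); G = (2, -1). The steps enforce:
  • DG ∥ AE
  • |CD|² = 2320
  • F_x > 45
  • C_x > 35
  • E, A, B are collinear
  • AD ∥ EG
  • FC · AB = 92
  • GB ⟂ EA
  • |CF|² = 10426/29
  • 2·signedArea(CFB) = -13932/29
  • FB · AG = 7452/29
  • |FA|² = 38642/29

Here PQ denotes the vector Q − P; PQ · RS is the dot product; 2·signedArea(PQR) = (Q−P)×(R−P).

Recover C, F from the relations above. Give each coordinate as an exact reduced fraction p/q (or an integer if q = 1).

C = (36, 9)
F = (1321/29, -214/29)

1. F_x = 1321/29  [line 10·x + 8·y + -11498/29 = 0 ∩ |FA|² = 38642/29]
2. F_y = -214/29  [line 10·x + 8·y + -11498/29 = 0 ∩ |FA|² = 38642/29]
   → F = (1321/29, -214/29)
3. C_x = 36  [2·signedArea(CFB) = -13932/29 ∩ FC · AB = 92]
4. C_y = 9  [2·signedArea(CFB) = -13932/29 ∩ FC · AB = 92]
   → C = (36, 9)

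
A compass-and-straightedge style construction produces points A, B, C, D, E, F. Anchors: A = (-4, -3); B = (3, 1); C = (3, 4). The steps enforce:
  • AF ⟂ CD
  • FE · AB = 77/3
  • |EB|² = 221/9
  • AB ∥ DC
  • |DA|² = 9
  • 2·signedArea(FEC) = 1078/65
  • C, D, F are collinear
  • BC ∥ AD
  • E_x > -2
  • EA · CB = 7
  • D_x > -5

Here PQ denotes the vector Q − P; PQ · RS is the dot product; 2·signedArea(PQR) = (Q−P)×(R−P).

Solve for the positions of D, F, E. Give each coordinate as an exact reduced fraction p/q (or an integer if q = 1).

D = (-4, 0)
E = (-5/3, -2/3)
F = (-344/65, -48/65)

1. D_x = -4  [AB ∥ DC ∩ BC ∥ AD]
2. D_y = 0  [AB ∥ DC ∩ BC ∥ AD]
   → D = (-4, 0)
3. F_x = -344/65  [C, D, F are collinear ∩ AF ⟂ CD]
4. F_y = -48/65  [C, D, F are collinear ∩ AF ⟂ CD]
   → F = (-344/65, -48/65)
5. E_x = -5/3  [EA · CB = 7 ∩ 2·signedArea(FEC) = 1078/65]
6. E_y = -2/3  [EA · CB = 7 ∩ 2·signedArea(FEC) = 1078/65]
   → E = (-5/3, -2/3)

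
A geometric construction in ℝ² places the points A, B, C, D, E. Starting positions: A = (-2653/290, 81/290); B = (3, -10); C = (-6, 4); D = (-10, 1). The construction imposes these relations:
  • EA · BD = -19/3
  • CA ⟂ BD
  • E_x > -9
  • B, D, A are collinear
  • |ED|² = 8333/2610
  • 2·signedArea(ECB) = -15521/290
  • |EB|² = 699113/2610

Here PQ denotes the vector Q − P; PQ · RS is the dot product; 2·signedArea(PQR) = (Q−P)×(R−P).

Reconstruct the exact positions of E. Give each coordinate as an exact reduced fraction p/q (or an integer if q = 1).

1. E_x = -2431/290  [EA · BD = -19/3 ∩ 2·signedArea(ECB) = -15521/290]
2. E_y = 1531/870  [EA · BD = -19/3 ∩ 2·signedArea(ECB) = -15521/290]
   → E = (-2431/290, 1531/870)

E = (-2431/290, 1531/870)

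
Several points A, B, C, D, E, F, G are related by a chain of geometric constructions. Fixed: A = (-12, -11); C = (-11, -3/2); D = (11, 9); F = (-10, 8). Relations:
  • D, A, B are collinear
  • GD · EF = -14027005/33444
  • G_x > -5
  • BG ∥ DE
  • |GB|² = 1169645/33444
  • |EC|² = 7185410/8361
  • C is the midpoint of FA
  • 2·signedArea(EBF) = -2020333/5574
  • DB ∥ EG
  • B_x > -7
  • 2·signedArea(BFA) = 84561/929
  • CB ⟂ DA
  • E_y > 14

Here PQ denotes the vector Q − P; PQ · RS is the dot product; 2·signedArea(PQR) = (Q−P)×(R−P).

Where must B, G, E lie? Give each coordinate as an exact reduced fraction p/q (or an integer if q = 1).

B = (-6249/929, -5959/929)
E = (12752/929, 79417/5574)
G = (-4, -7/6)

1. B_x = -6249/929  [D, A, B are collinear ∩ CB ⟂ DA]
2. B_y = -5959/929  [D, A, B are collinear ∩ CB ⟂ DA]
   → B = (-6249/929, -5959/929)
3. E_x = 12752/929  [line -13391/929·x + -3041/929·y + 1362841/5574 = 0 ∩ |EC|² = 7185410/8361]
4. E_y = 79417/5574  [line -13391/929·x + -3041/929·y + 1362841/5574 = 0 ∩ |EC|² = 7185410/8361]
   → E = (12752/929, 79417/5574)
5. G_x = -4  [GD · EF = -14027005/33444 ∩ DB ∥ EG]
6. G_y = -7/6  [GD · EF = -14027005/33444 ∩ DB ∥ EG]
   → G = (-4, -7/6)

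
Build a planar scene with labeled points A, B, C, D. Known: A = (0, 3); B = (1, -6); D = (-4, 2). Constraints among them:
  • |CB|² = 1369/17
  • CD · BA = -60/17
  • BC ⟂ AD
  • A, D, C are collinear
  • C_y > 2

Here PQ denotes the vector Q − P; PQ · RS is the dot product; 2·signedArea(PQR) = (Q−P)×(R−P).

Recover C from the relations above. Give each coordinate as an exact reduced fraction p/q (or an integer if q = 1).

1. C_x = -20/17  [A, D, C are collinear ∩ BC ⟂ AD]
2. C_y = 46/17  [A, D, C are collinear ∩ BC ⟂ AD]
   → C = (-20/17, 46/17)

C = (-20/17, 46/17)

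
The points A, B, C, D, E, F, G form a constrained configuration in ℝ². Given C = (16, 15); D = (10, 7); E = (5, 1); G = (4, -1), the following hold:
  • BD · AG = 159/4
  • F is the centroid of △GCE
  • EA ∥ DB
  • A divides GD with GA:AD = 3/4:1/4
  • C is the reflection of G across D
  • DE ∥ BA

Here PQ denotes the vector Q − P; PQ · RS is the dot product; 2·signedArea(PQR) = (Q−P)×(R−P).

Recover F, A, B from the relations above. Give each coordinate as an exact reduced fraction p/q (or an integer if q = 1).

1. F_x = 25/3  [F is the centroid of △GCE]
2. F_y = 5  [F is the centroid of △GCE]
   → F = (25/3, 5)
3. A_x = 17/2  [A divides GD with GA:AD = 3/4:1/4]
4. A_y = 5  [A divides GD with GA:AD = 3/4:1/4]
   → A = (17/2, 5)
5. B_x = 27/2  [DE ∥ BA ∩ EA ∥ DB]
6. B_y = 11  [DE ∥ BA ∩ EA ∥ DB]
   → B = (27/2, 11)

A = (17/2, 5)
B = (27/2, 11)
F = (25/3, 5)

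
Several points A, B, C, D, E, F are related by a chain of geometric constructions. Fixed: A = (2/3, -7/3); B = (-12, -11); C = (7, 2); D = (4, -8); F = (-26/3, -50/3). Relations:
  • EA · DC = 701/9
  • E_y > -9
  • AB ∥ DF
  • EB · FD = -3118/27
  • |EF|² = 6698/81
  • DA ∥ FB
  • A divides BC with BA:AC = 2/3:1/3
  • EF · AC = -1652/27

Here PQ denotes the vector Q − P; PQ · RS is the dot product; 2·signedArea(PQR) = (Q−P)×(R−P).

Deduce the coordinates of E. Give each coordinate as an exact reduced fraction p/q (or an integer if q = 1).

E = (-41/9, -77/9)

1. E_x = -41/9  [EB · FD = -3118/27 ∩ EA · DC = 701/9]
2. E_y = -77/9  [EB · FD = -3118/27 ∩ EA · DC = 701/9]
   → E = (-41/9, -77/9)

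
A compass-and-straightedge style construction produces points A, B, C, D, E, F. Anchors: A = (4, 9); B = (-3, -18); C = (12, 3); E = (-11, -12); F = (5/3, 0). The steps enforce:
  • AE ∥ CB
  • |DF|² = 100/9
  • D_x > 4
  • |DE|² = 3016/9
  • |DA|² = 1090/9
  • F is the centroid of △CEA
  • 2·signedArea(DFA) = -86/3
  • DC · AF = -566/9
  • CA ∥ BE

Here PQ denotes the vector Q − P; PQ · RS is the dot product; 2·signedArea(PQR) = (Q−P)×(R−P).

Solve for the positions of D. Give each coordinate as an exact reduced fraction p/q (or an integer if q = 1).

D = (13/3, -2)

1. D_x = 13/3  [DC · AF = -566/9 ∩ 2·signedArea(DFA) = -86/3]
2. D_y = -2  [DC · AF = -566/9 ∩ 2·signedArea(DFA) = -86/3]
   → D = (13/3, -2)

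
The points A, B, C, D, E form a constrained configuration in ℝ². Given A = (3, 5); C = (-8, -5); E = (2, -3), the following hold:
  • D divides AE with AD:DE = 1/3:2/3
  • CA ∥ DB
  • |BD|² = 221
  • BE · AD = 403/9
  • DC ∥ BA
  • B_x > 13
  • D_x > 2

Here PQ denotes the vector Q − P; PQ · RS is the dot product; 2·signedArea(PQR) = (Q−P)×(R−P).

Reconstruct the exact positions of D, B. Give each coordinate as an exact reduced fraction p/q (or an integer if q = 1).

B = (41/3, 37/3)
D = (8/3, 7/3)

1. D_x = 8/3  [D divides AE with AD:DE = 1/3:2/3]
2. D_y = 7/3  [D divides AE with AD:DE = 1/3:2/3]
   → D = (8/3, 7/3)
3. B_x = 41/3  [DC ∥ BA ∩ CA ∥ DB]
4. B_y = 37/3  [DC ∥ BA ∩ CA ∥ DB]
   → B = (41/3, 37/3)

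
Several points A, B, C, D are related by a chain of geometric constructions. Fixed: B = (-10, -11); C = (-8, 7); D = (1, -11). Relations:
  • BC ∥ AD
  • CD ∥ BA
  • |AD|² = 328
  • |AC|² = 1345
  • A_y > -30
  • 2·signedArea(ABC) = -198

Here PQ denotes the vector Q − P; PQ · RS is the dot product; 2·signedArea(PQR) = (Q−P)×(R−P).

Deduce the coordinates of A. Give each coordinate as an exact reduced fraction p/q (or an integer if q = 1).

A = (-1, -29)

1. A_x = -1  [BC ∥ AD ∩ CD ∥ BA]
2. A_y = -29  [BC ∥ AD ∩ CD ∥ BA]
   → A = (-1, -29)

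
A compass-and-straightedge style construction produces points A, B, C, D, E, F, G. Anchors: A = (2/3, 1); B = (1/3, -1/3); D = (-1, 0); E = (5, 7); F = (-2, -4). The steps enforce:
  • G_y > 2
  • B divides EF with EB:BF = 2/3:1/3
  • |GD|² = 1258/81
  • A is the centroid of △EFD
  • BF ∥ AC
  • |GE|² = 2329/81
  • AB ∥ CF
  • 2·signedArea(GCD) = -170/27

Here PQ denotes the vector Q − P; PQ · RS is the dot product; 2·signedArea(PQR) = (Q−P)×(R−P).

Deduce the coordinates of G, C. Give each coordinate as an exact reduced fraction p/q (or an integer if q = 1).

1. C_x = -5/3  [AB ∥ CF ∩ BF ∥ AC]
2. C_y = -8/3  [AB ∥ CF ∩ BF ∥ AC]
   → C = (-5/3, -8/3)
3. G_x = 2  [line -8/3·x + 2/3·y + 98/27 = 0 ∩ |GD|² = 1258/81]
4. G_y = 23/9  [line -8/3·x + 2/3·y + 98/27 = 0 ∩ |GD|² = 1258/81]
   → G = (2, 23/9)

C = (-5/3, -8/3)
G = (2, 23/9)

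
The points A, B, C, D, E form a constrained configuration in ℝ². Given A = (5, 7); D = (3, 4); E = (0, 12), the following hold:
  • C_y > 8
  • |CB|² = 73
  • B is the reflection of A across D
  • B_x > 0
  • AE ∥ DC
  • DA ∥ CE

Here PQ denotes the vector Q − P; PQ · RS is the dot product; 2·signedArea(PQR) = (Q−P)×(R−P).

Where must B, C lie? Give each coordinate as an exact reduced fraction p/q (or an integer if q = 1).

1. B_x = 1  [B is the reflection of A across D]
2. B_y = 1  [B is the reflection of A across D]
   → B = (1, 1)
3. C_x = -2  [DA ∥ CE ∩ AE ∥ DC]
4. C_y = 9  [DA ∥ CE ∩ AE ∥ DC]
   → C = (-2, 9)

B = (1, 1)
C = (-2, 9)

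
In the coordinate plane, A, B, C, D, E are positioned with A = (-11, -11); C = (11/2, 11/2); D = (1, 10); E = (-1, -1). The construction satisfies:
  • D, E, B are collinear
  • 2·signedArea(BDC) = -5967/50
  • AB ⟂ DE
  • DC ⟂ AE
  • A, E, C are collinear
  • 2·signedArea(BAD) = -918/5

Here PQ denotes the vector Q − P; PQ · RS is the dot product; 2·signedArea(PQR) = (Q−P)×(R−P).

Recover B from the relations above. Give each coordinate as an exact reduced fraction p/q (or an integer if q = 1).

B = (-77/25, -311/25)

1. B_x = -77/25  [D, E, B are collinear ∩ AB ⟂ DE]
2. B_y = -311/25  [D, E, B are collinear ∩ AB ⟂ DE]
   → B = (-77/25, -311/25)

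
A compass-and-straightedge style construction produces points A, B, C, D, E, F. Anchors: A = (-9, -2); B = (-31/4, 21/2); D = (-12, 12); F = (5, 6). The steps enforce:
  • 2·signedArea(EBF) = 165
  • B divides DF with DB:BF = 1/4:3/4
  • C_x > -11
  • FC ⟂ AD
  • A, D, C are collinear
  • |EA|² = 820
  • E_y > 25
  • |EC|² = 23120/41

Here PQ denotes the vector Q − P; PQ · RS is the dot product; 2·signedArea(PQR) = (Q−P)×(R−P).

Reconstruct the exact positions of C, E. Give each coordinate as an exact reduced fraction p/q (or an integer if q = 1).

1. C_x = -411/41  [A, D, C are collinear ∩ FC ⟂ AD]
2. C_y = 114/41  [A, D, C are collinear ∩ FC ⟂ AD]
   → C = (-411/41, 114/41)
3. E_x = -15  [line 9/2·x + 51/4·y + -264 = 0 ∩ |EC|² = 23120/41]
4. E_y = 26  [line 9/2·x + 51/4·y + -264 = 0 ∩ |EC|² = 23120/41]
   → E = (-15, 26)

C = (-411/41, 114/41)
E = (-15, 26)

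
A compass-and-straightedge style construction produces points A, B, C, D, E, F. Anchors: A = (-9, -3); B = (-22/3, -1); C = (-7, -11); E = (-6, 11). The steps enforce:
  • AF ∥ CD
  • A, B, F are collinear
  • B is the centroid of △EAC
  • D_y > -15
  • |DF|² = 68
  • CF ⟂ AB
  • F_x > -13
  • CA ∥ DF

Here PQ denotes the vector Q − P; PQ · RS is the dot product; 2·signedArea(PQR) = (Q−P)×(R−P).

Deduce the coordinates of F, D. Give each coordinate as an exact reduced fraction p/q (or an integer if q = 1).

D = (-617/61, -899/61)
F = (-739/61, -411/61)

1. F_x = -739/61  [A, B, F are collinear ∩ CF ⟂ AB]
2. F_y = -411/61  [A, B, F are collinear ∩ CF ⟂ AB]
   → F = (-739/61, -411/61)
3. D_x = -617/61  [CA ∥ DF ∩ AF ∥ CD]
4. D_y = -899/61  [CA ∥ DF ∩ AF ∥ CD]
   → D = (-617/61, -899/61)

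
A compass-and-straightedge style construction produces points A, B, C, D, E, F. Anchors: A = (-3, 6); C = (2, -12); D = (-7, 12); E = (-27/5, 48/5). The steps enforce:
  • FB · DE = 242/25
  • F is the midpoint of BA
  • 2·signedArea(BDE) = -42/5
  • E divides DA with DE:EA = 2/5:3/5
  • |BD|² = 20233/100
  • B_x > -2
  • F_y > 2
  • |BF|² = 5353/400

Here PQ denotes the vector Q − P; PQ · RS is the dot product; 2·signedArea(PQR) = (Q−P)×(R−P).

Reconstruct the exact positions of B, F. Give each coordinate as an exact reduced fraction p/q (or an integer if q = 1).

B = (-17/10, -6/5)
F = (-47/20, 12/5)

1. B_x = -17/10  [line 12/5·x + 8/5·y + 6 = 0 ∩ |BD|² = 20233/100]
2. B_y = -6/5  [line 12/5·x + 8/5·y + 6 = 0 ∩ |BD|² = 20233/100]
   → B = (-17/10, -6/5)
3. F_x = -47/20  [F is the midpoint of BA]
4. F_y = 12/5  [F is the midpoint of BA]
   → F = (-47/20, 12/5)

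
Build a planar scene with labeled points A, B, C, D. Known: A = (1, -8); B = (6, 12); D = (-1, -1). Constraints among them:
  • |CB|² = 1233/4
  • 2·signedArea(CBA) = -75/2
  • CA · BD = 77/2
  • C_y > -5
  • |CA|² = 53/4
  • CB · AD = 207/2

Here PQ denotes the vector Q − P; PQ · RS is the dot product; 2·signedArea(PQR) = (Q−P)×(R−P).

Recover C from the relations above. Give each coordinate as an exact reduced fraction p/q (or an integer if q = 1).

C = (0, -9/2)

1. C_x = 0  [2·signedArea(CBA) = -75/2 ∩ CB · AD = 207/2]
2. C_y = -9/2  [2·signedArea(CBA) = -75/2 ∩ CB · AD = 207/2]
   → C = (0, -9/2)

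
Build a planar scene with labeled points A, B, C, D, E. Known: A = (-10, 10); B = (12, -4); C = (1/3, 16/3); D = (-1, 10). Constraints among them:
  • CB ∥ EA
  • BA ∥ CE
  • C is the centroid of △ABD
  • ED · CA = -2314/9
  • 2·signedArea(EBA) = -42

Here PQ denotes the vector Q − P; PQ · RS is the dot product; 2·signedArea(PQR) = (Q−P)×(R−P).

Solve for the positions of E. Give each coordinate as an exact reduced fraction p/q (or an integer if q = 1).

E = (-65/3, 58/3)

1. E_x = -65/3  [CB ∥ EA ∩ BA ∥ CE]
2. E_y = 58/3  [CB ∥ EA ∩ BA ∥ CE]
   → E = (-65/3, 58/3)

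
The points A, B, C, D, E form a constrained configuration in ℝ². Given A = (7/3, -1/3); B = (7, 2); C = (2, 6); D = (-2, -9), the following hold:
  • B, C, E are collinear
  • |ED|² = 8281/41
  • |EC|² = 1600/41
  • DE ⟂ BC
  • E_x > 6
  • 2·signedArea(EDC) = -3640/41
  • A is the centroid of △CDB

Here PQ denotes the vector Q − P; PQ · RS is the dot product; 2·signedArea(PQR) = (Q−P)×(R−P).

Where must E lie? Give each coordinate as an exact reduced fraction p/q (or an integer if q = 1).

E = (282/41, 86/41)

1. E_x = 282/41  [B, C, E are collinear ∩ DE ⟂ BC]
2. E_y = 86/41  [B, C, E are collinear ∩ DE ⟂ BC]
   → E = (282/41, 86/41)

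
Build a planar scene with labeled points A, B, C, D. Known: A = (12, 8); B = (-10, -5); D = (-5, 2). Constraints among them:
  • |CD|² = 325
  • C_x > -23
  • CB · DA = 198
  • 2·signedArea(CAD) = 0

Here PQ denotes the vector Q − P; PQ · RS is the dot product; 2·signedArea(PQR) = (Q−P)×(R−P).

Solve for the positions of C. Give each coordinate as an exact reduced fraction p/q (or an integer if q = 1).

1. C_x = -22  [2·signedArea(CAD) = 0 ∩ CB · DA = 198]
2. C_y = -4  [2·signedArea(CAD) = 0 ∩ CB · DA = 198]
   → C = (-22, -4)

C = (-22, -4)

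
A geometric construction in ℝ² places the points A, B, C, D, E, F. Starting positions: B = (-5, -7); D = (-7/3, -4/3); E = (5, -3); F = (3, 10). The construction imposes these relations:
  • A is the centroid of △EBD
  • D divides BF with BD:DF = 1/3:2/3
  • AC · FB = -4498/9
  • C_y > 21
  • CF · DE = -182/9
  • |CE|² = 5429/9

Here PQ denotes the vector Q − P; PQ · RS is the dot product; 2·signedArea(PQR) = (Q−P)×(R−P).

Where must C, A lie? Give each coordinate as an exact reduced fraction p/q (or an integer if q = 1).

1. C_x = 25/3  [line -22/3·x + 5/3·y + 230/9 = 0 ∩ |CE|² = 5429/9]
2. C_y = 64/3  [line -22/3·x + 5/3·y + 230/9 = 0 ∩ |CE|² = 5429/9]
   → C = (25/3, 64/3)
3. A_x = -7/9  [A is the centroid of △EBD]
4. A_y = -34/9  [A is the centroid of △EBD]
   → A = (-7/9, -34/9)

A = (-7/9, -34/9)
C = (25/3, 64/3)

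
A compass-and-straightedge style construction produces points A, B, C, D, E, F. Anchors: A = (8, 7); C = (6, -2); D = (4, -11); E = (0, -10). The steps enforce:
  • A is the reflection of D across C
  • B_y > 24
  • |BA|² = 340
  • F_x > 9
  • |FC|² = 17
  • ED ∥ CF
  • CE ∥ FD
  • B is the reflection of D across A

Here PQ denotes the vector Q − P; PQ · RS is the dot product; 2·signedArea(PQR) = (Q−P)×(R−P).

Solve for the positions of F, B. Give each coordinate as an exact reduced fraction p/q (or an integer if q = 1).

1. F_x = 10  [CE ∥ FD ∩ ED ∥ CF]
2. F_y = -3  [CE ∥ FD ∩ ED ∥ CF]
   → F = (10, -3)
3. B_x = 12  [B is the reflection of D across A]
4. B_y = 25  [B is the reflection of D across A]
   → B = (12, 25)

B = (12, 25)
F = (10, -3)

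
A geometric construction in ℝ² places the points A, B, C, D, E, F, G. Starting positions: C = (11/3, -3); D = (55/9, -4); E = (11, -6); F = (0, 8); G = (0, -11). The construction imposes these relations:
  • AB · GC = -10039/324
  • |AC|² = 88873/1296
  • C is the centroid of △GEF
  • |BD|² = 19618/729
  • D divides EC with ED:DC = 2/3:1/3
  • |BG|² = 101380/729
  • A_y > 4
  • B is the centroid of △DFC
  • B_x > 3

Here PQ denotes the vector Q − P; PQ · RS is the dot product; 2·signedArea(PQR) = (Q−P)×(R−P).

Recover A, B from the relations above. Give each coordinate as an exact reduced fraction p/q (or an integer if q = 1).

1. B_x = 88/27  [B is the centroid of △DFC]
2. B_y = 1/3  [B is the centroid of △DFC]
   → B = (88/27, 1/3)
3. A_x = 55/36  [line -11/3·x + -8·y + 4925/108 = 0 ∩ |AC|² = 88873/1296]
4. A_y = 5  [line -11/3·x + -8·y + 4925/108 = 0 ∩ |AC|² = 88873/1296]
   → A = (55/36, 5)

A = (55/36, 5)
B = (88/27, 1/3)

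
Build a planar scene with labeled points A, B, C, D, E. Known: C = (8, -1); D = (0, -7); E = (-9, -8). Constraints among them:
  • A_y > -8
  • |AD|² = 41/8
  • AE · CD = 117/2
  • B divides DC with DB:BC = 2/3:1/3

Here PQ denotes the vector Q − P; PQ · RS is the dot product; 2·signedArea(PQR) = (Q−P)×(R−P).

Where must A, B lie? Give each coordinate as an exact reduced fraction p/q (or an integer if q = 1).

A = (-9/4, -29/4)
B = (16/3, -3)

1. A_x = -9/4  [line 8·x + 6·y + 123/2 = 0 ∩ |AD|² = 41/8]
2. A_y = -29/4  [line 8·x + 6·y + 123/2 = 0 ∩ |AD|² = 41/8]
   → A = (-9/4, -29/4)
3. B_x = 16/3  [B divides DC with DB:BC = 2/3:1/3]
4. B_y = -3  [B divides DC with DB:BC = 2/3:1/3]
   → B = (16/3, -3)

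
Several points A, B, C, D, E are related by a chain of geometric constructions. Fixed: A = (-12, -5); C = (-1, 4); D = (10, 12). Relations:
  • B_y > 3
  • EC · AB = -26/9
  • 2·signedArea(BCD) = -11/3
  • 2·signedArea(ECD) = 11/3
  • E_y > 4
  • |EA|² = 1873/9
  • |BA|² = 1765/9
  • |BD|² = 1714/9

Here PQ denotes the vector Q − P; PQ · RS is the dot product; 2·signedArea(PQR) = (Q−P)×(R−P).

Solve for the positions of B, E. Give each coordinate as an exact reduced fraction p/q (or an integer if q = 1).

B = (-1, 11/3)
E = (-1, 13/3)

1. B_x = -1  [line -8·x + 11·y + -145/3 = 0 ∩ |BA|² = 1765/9]
2. B_y = 11/3  [line -8·x + 11·y + -145/3 = 0 ∩ |BA|² = 1765/9]
   → B = (-1, 11/3)
3. E_x = -1  [2·signedArea(ECD) = 11/3 ∩ EC · AB = -26/9]
4. E_y = 13/3  [2·signedArea(ECD) = 11/3 ∩ EC · AB = -26/9]
   → E = (-1, 13/3)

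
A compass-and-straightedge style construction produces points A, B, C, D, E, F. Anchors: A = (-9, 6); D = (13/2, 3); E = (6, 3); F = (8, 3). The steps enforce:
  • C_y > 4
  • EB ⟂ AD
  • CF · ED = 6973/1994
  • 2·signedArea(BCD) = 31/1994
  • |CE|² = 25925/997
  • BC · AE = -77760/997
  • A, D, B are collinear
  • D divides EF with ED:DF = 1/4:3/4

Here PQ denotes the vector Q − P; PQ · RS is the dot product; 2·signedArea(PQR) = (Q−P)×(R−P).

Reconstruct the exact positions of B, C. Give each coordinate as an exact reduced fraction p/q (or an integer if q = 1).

B = (6000/997, 3084/997)
C = (1003/997, 4019/997)

1. B_x = 6000/997  [A, D, B are collinear ∩ EB ⟂ AD]
2. B_y = 3084/997  [A, D, B are collinear ∩ EB ⟂ AD]
   → B = (6000/997, 3084/997)
3. C_x = 1003/997  [CF · ED = 6973/1994 ∩ 2·signedArea(BCD) = 31/1994]
4. C_y = 4019/997  [CF · ED = 6973/1994 ∩ 2·signedArea(BCD) = 31/1994]
   → C = (1003/997, 4019/997)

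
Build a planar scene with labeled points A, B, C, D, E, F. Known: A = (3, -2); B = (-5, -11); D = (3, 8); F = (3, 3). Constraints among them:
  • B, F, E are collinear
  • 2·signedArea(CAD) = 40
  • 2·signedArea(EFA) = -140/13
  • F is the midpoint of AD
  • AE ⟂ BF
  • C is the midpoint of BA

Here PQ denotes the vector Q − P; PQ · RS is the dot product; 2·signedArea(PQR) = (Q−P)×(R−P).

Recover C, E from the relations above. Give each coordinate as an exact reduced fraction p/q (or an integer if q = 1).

1. C_x = -1  [C is the midpoint of BA]
2. C_y = -13/2  [C is the midpoint of BA]
   → C = (-1, -13/2)
3. E_x = 11/13  [B, F, E are collinear ∩ AE ⟂ BF]
4. E_y = -10/13  [B, F, E are collinear ∩ AE ⟂ BF]
   → E = (11/13, -10/13)

C = (-1, -13/2)
E = (11/13, -10/13)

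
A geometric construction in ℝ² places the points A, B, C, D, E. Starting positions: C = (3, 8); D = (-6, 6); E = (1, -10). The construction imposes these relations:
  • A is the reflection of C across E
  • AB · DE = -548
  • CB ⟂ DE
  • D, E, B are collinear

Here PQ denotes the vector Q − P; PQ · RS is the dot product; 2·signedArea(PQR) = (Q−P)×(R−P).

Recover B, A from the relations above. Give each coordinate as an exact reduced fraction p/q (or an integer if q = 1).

A = (-1, -28)
B = (-1613/305, 1334/305)

1. B_x = -1613/305  [D, E, B are collinear ∩ CB ⟂ DE]
2. B_y = 1334/305  [D, E, B are collinear ∩ CB ⟂ DE]
   → B = (-1613/305, 1334/305)
3. A_x = -1  [A is the reflection of C across E]
4. A_y = -28  [A is the reflection of C across E]
   → A = (-1, -28)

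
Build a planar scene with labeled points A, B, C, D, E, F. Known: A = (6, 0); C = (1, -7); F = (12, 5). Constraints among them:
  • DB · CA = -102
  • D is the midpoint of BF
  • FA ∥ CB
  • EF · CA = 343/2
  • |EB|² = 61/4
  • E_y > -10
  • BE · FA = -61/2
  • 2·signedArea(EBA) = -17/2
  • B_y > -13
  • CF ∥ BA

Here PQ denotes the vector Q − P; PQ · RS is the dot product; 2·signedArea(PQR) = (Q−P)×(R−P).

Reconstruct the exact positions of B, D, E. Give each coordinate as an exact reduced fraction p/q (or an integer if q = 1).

B = (-5, -12)
D = (7/2, -7/2)
E = (-2, -19/2)

1. B_x = -5  [CF ∥ BA ∩ FA ∥ CB]
2. B_y = -12  [CF ∥ BA ∩ FA ∥ CB]
   → B = (-5, -12)
3. D_x = 7/2  [D is the midpoint of BF]
4. D_y = -7/2  [D is the midpoint of BF]
   → D = (7/2, -7/2)
5. E_x = -2  [EF · CA = 343/2 ∩ 2·signedArea(EBA) = -17/2]
6. E_y = -19/2  [EF · CA = 343/2 ∩ 2·signedArea(EBA) = -17/2]
   → E = (-2, -19/2)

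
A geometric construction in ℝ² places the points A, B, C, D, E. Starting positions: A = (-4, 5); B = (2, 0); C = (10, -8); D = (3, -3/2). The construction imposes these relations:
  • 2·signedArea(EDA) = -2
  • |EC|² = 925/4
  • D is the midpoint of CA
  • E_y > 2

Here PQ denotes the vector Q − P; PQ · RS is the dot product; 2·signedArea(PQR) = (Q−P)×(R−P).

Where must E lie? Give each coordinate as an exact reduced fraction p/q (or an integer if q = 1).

1. E_x = -1  [line -13/2·x + -7·y + 11 = 0 ∩ |EC|² = 925/4]
2. E_y = 5/2  [line -13/2·x + -7·y + 11 = 0 ∩ |EC|² = 925/4]
   → E = (-1, 5/2)

E = (-1, 5/2)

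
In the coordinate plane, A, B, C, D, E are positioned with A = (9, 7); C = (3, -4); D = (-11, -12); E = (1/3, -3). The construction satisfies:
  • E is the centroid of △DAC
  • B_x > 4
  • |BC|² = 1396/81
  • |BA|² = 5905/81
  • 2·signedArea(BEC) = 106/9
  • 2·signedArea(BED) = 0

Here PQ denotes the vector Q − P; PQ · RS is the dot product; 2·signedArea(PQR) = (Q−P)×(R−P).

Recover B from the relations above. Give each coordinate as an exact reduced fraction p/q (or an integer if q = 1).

B = (37/9, 0)

1. B_x = 37/9  [2·signedArea(BED) = 0 ∩ 2·signedArea(BEC) = 106/9]
2. B_y = 0  [2·signedArea(BED) = 0 ∩ 2·signedArea(BEC) = 106/9]
   → B = (37/9, 0)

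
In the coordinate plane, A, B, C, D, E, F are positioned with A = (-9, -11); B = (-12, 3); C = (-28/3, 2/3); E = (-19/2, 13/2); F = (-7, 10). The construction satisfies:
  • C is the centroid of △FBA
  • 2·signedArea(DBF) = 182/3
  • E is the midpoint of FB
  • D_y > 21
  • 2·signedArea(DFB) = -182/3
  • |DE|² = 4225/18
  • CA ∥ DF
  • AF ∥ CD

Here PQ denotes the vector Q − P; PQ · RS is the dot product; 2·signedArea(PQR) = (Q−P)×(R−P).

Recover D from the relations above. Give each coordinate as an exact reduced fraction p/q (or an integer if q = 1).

1. D_x = -22/3  [CA ∥ DF ∩ AF ∥ CD]
2. D_y = 65/3  [CA ∥ DF ∩ AF ∥ CD]
   → D = (-22/3, 65/3)

D = (-22/3, 65/3)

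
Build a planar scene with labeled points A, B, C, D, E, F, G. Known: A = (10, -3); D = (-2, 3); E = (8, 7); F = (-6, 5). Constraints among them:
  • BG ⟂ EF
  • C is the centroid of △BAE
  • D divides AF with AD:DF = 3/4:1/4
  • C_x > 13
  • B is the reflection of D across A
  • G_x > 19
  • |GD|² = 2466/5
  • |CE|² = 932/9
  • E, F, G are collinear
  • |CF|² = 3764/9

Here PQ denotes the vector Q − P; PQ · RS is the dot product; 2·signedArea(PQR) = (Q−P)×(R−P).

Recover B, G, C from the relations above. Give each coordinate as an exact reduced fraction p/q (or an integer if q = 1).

1. B_x = 22  [B is the reflection of D across A]
2. B_y = -9  [B is the reflection of D across A]
   → B = (22, -9)
3. G_x = 487/25  [E, F, G are collinear ∩ BG ⟂ EF]
4. G_y = 216/25  [E, F, G are collinear ∩ BG ⟂ EF]
   → G = (487/25, 216/25)
5. C_x = 40/3  [C is the centroid of △BAE]
6. C_y = -5/3  [C is the centroid of △BAE]
   → C = (40/3, -5/3)

B = (22, -9)
C = (40/3, -5/3)
G = (487/25, 216/25)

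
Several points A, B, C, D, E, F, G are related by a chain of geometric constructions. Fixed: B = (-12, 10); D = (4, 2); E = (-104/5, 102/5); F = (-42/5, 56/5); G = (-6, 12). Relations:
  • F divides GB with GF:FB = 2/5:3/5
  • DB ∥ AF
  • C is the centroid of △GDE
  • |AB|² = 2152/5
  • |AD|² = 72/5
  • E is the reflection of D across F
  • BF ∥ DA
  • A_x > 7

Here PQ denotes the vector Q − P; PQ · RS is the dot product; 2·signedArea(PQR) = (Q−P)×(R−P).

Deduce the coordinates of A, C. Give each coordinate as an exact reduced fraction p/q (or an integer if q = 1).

A = (38/5, 16/5)
C = (-38/5, 172/15)

1. A_x = 38/5  [DB ∥ AF ∩ BF ∥ DA]
2. A_y = 16/5  [DB ∥ AF ∩ BF ∥ DA]
   → A = (38/5, 16/5)
3. C_x = -38/5  [C is the centroid of △GDE]
4. C_y = 172/15  [C is the centroid of △GDE]
   → C = (-38/5, 172/15)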